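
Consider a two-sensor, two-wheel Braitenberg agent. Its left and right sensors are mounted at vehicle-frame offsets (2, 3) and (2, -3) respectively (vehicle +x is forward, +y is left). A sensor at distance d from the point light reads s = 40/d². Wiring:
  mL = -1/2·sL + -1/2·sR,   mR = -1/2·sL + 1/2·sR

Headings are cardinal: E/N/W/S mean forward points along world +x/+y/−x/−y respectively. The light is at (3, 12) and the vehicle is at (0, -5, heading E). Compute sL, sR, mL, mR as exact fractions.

40/197 40/401 -11960/78997 -4080/78997

left sensor world pos  = (2, -2); dL² = 197
right sensor world pos = (2, -8); dR² = 401
sL = 40/197 = 40/197
sR = 40/401 = 40/401
mL = -1/2·sL + -1/2·sR = -11960/78997
mR = -1/2·sL + 1/2·sR = -4080/78997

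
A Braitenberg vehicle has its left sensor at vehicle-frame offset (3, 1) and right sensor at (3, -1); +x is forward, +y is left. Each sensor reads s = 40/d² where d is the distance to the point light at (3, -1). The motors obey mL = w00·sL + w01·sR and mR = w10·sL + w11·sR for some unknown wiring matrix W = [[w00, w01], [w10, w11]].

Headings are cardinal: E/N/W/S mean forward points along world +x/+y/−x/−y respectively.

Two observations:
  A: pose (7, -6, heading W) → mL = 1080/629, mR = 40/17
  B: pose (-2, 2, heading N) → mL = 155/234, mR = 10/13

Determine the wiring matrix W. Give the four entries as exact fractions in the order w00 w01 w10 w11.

obs A: pose=(7,-6,W) → sL=40/37, sR=40/17, mL=1080/629, mR=40/17
obs B: pose=(-2,2,N) → sL=5/9, sR=10/13, mL=155/234, mR=10/13
sensor matrix S = [[40/37, 40/17], [5/9, 10/13]]; det S = -35000/73593
solve [mL_A; mL_B] = S·[w00; w01] and [mR_A; mR_B] = S·[w10; w11]:
  w00 = 1/2, w01 = 1/2, w10 = 0, w11 = 1

1/2 1/2 0 1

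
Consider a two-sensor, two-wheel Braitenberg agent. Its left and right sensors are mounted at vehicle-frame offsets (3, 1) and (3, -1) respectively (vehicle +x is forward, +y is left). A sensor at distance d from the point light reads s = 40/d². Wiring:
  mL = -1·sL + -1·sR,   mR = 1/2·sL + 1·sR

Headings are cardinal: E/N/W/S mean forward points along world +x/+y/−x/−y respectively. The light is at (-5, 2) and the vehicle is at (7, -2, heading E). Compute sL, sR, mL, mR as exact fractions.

left sensor world pos  = (10, -1); dL² = 234
right sensor world pos = (10, -3); dR² = 250
sL = 40/234 = 20/117
sR = 40/250 = 4/25
mL = -1·sL + -1·sR = -968/2925
mR = 1/2·sL + 1·sR = 718/2925

20/117 4/25 -968/2925 718/2925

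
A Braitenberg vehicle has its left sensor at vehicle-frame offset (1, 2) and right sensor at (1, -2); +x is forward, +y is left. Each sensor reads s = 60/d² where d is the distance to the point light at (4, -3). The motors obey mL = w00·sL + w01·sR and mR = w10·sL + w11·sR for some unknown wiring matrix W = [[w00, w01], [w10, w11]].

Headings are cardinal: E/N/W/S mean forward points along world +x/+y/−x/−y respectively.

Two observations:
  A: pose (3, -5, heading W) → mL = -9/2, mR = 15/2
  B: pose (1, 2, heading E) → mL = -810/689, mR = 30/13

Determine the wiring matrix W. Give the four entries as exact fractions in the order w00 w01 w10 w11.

obs A: pose=(3,-5,W) → sL=3, sR=15, mL=-9/2, mR=15/2
obs B: pose=(1,2,E) → sL=60/53, sR=60/13, mL=-810/689, mR=30/13
sensor matrix S = [[3, 15], [60/53, 60/13]]; det S = -2160/689
solve [mL_A; mL_B] = S·[w00; w01] and [mR_A; mR_B] = S·[w10; w11]:
  w00 = 1, w01 = -1/2, w10 = 0, w11 = 1/2

1 -1/2 0 1/2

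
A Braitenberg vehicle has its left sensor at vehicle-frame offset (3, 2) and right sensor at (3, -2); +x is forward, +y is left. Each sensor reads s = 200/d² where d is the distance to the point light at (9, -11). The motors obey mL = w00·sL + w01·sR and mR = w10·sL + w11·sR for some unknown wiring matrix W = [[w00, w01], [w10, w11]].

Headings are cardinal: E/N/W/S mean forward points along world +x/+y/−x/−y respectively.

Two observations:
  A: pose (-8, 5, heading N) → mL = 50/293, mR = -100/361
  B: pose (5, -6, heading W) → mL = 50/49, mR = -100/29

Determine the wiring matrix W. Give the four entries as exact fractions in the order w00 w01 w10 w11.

obs A: pose=(-8,5,N) → sL=100/361, sR=100/293, mL=50/293, mR=-100/361
obs B: pose=(5,-6,W) → sL=100/29, sR=100/49, mL=50/49, mR=-100/29
sensor matrix S = [[100/361, 100/293], [100/29, 100/49]]; det S = -91920000/150303433
solve [mL_A; mL_B] = S·[w00; w01] and [mR_A; mR_B] = S·[w10; w11]:
  w00 = 0, w01 = 1/2, w10 = -1, w11 = 0

0 1/2 -1 0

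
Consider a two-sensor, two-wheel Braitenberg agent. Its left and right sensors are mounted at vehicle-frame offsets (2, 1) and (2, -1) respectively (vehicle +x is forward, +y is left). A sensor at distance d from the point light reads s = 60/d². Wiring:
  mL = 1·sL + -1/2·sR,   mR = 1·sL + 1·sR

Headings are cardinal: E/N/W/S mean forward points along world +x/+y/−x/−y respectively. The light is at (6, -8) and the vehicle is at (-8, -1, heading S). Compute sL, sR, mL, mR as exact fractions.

left sensor world pos  = (-7, -3); dL² = 194
right sensor world pos = (-9, -3); dR² = 250
sL = 60/194 = 30/97
sR = 60/250 = 6/25
mL = 1·sL + -1/2·sR = 459/2425
mR = 1·sL + 1·sR = 1332/2425

30/97 6/25 459/2425 1332/2425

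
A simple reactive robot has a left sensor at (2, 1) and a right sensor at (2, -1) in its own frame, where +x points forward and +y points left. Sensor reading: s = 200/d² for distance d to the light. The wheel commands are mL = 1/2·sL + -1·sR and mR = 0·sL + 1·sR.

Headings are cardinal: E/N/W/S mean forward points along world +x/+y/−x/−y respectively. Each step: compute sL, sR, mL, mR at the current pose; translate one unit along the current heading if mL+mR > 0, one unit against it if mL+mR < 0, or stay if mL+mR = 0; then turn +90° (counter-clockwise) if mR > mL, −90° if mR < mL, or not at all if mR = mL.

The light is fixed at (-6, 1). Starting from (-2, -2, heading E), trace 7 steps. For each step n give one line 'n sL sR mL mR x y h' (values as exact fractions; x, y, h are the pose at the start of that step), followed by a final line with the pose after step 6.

n=0: pose=(-2,-2,E); sL=5, sR=50/13; mL=-35/26, mR=50/13; mL+mR=5/2 → advance +1; mR−mL=135/26 → turn +1·90°
n=1: pose=(-1,-2,N); sL=200/17, sR=200/37; mL=300/629, mR=200/37; mL+mR=100/17 → advance +1; mR−mL=3100/629 → turn +1·90°
n=2: pose=(-1,-1,W); sL=100/9, sR=20; mL=-130/9, mR=20; mL+mR=50/9 → advance +1; mR−mL=310/9 → turn +1·90°
n=3: pose=(-2,-1,S); sL=200/41, sR=8; mL=-228/41, mR=8; mL+mR=100/41 → advance +1; mR−mL=556/41 → turn +1·90°
n=4: pose=(-2,-2,E); sL=5, sR=50/13; mL=-35/26, mR=50/13; mL+mR=5/2 → advance +1; mR−mL=135/26 → turn +1·90°
n=5: pose=(-1,-2,N); sL=200/17, sR=200/37; mL=300/629, mR=200/37; mL+mR=100/17 → advance +1; mR−mL=3100/629 → turn +1·90°
n=6: pose=(-1,-1,W); sL=100/9, sR=20; mL=-130/9, mR=20; mL+mR=50/9 → advance +1; mR−mL=310/9 → turn +1·90°

0 5 50/13 -35/26 50/13 -2 -2 E
1 200/17 200/37 300/629 200/37 -1 -2 N
2 100/9 20 -130/9 20 -1 -1 W
3 200/41 8 -228/41 8 -2 -1 S
4 5 50/13 -35/26 50/13 -2 -2 E
5 200/17 200/37 300/629 200/37 -1 -2 N
6 100/9 20 -130/9 20 -1 -1 W
final -2 -1 S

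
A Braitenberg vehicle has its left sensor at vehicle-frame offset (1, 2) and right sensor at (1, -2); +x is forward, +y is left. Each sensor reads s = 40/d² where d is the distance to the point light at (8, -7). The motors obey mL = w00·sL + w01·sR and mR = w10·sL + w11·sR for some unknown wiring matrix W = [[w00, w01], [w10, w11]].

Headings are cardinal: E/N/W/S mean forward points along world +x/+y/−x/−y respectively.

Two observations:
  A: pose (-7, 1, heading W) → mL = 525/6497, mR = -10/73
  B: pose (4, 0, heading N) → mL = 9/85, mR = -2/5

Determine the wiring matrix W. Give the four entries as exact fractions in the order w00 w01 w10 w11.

obs A: pose=(-7,1,W) → sL=10/73, sR=10/89, mL=525/6497, mR=-10/73
obs B: pose=(4,0,N) → sL=2/5, sR=10/17, mL=9/85, mR=-2/5
sensor matrix S = [[10/73, 10/89], [2/5, 10/17]]; det S = 3936/110449
solve [mL_A; mL_B] = S·[w00; w01] and [mR_A; mR_B] = S·[w10; w11]:
  w00 = 1, w01 = -1/2, w10 = -1, w11 = 0

1 -1/2 -1 0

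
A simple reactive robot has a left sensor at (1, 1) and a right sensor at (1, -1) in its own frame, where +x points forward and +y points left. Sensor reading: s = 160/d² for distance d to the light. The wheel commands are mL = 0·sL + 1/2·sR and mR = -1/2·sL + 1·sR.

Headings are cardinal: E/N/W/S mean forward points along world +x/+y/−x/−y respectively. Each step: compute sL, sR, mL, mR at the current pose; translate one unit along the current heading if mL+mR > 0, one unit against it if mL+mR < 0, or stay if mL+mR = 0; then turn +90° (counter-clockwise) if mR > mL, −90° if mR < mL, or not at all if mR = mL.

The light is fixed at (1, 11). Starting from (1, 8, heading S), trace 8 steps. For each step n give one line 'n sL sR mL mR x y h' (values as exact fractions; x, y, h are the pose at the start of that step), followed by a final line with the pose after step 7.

n=0: pose=(1,8,S); sL=160/17, sR=160/17; mL=80/17, mR=80/17; mL+mR=160/17 → advance +1; mR−mL=0 → turn +0·90°
n=1: pose=(1,7,S); sL=80/13, sR=80/13; mL=40/13, mR=40/13; mL+mR=80/13 → advance +1; mR−mL=0 → turn +0·90°
n=2: pose=(1,6,S); sL=160/37, sR=160/37; mL=80/37, mR=80/37; mL+mR=160/37 → advance +1; mR−mL=0 → turn +0·90°
n=3: pose=(1,5,S); sL=16/5, sR=16/5; mL=8/5, mR=8/5; mL+mR=16/5 → advance +1; mR−mL=0 → turn +0·90°
n=4: pose=(1,4,S); sL=32/13, sR=32/13; mL=16/13, mR=16/13; mL+mR=32/13 → advance +1; mR−mL=0 → turn +0·90°
n=5: pose=(1,3,S); sL=80/41, sR=80/41; mL=40/41, mR=40/41; mL+mR=80/41 → advance +1; mR−mL=0 → turn +0·90°
n=6: pose=(1,2,S); sL=160/101, sR=160/101; mL=80/101, mR=80/101; mL+mR=160/101 → advance +1; mR−mL=0 → turn +0·90°
n=7: pose=(1,1,S); sL=80/61, sR=80/61; mL=40/61, mR=40/61; mL+mR=80/61 → advance +1; mR−mL=0 → turn +0·90°

0 160/17 160/17 80/17 80/17 1 8 S
1 80/13 80/13 40/13 40/13 1 7 S
2 160/37 160/37 80/37 80/37 1 6 S
3 16/5 16/5 8/5 8/5 1 5 S
4 32/13 32/13 16/13 16/13 1 4 S
5 80/41 80/41 40/41 40/41 1 3 S
6 160/101 160/101 80/101 80/101 1 2 S
7 80/61 80/61 40/61 40/61 1 1 S
final 1 0 S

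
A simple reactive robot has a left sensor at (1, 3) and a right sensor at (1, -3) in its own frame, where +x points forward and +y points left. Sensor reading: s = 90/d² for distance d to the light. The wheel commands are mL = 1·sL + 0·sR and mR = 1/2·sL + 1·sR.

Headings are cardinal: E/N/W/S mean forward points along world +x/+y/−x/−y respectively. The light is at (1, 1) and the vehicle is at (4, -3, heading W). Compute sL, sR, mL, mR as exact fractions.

90/53 18 90/53 999/53

left sensor world pos  = (3, -6); dL² = 53
right sensor world pos = (3, 0); dR² = 5
sL = 90/53 = 90/53
sR = 90/5 = 18
mL = 1·sL + 0·sR = 90/53
mR = 1/2·sL + 1·sR = 999/53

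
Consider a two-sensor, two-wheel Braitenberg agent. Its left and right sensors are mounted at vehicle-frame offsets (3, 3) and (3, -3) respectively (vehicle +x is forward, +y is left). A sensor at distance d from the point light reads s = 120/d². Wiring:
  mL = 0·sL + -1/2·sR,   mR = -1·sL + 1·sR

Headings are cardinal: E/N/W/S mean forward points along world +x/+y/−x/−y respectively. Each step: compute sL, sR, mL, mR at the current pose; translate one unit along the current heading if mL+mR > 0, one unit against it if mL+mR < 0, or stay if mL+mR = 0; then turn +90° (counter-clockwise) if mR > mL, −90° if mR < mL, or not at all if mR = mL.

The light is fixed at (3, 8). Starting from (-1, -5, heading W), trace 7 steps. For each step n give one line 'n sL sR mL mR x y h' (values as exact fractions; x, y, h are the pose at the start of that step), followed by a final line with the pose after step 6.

0 24/61 120/149 -60/149 3744/9089 -1 -5 W
1 6/13 3/8 -3/16 -9/104 -2 -5 S
2 24/17 120/229 -60/229 -3456/3893 -2 -4 E
3 20/39 20/51 -10/51 -80/663 -3 -4 S
4 120/73 24/41 -12/41 -3168/2993 -3 -3 E
5 30/53 15/37 -15/74 -315/1961 -4 -3 S
6 24/13 24/37 -12/37 -576/481 -4 -2 E
final -5 -2 S

n=0: pose=(-1,-5,W); sL=24/61, sR=120/149; mL=-60/149, mR=3744/9089; mL+mR=84/9089 → advance +1; mR−mL=7404/9089 → turn +1·90°
n=1: pose=(-2,-5,S); sL=6/13, sR=3/8; mL=-3/16, mR=-9/104; mL+mR=-57/208 → advance -1; mR−mL=21/208 → turn +1·90°
n=2: pose=(-2,-4,E); sL=24/17, sR=120/229; mL=-60/229, mR=-3456/3893; mL+mR=-4476/3893 → advance -1; mR−mL=-2436/3893 → turn -1·90°
n=3: pose=(-3,-4,S); sL=20/39, sR=20/51; mL=-10/51, mR=-80/663; mL+mR=-70/221 → advance -1; mR−mL=50/663 → turn +1·90°
n=4: pose=(-3,-3,E); sL=120/73, sR=24/41; mL=-12/41, mR=-3168/2993; mL+mR=-4044/2993 → advance -1; mR−mL=-2292/2993 → turn -1·90°
n=5: pose=(-4,-3,S); sL=30/53, sR=15/37; mL=-15/74, mR=-315/1961; mL+mR=-1425/3922 → advance -1; mR−mL=165/3922 → turn +1·90°
n=6: pose=(-4,-2,E); sL=24/13, sR=24/37; mL=-12/37, mR=-576/481; mL+mR=-732/481 → advance -1; mR−mL=-420/481 → turn -1·90°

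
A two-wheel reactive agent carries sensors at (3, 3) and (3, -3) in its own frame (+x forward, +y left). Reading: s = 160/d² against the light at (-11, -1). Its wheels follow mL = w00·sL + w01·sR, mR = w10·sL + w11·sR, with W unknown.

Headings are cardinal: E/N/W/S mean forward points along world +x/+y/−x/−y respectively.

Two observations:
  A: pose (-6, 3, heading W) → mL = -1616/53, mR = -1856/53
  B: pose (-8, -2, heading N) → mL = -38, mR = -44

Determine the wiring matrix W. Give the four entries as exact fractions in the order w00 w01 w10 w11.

-1 1/2 -1 -1

obs A: pose=(-6,3,W) → sL=32, sR=160/53, mL=-1616/53, mR=-1856/53
obs B: pose=(-8,-2,N) → sL=40, sR=4, mL=-38, mR=-44
sensor matrix S = [[32, 160/53], [40, 4]]; det S = 384/53
solve [mL_A; mL_B] = S·[w00; w01] and [mR_A; mR_B] = S·[w10; w11]:
  w00 = -1, w01 = 1/2, w10 = -1, w11 = -1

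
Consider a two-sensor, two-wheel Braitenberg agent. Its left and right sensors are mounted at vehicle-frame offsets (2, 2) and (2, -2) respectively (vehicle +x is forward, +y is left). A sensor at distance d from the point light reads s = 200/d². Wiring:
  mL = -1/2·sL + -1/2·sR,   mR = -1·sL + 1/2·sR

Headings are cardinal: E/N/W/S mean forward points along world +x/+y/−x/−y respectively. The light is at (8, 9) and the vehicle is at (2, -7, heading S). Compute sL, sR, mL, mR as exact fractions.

10/17 50/97 -910/1649 -545/1649

left sensor world pos  = (4, -9); dL² = 340
right sensor world pos = (0, -9); dR² = 388
sL = 200/340 = 10/17
sR = 200/388 = 50/97
mL = -1/2·sL + -1/2·sR = -910/1649
mR = -1·sL + 1/2·sR = -545/1649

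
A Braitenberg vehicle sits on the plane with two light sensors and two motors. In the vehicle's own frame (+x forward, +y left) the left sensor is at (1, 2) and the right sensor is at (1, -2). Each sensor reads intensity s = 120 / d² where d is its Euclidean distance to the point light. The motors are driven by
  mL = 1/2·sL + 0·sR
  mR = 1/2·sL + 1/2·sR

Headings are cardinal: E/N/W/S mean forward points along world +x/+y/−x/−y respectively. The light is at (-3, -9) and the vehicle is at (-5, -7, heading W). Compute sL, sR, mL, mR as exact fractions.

40/3 24/5 20/3 136/15

left sensor world pos  = (-6, -9); dL² = 9
right sensor world pos = (-6, -5); dR² = 25
sL = 120/9 = 40/3
sR = 120/25 = 24/5
mL = 1/2·sL + 0·sR = 20/3
mR = 1/2·sL + 1/2·sR = 136/15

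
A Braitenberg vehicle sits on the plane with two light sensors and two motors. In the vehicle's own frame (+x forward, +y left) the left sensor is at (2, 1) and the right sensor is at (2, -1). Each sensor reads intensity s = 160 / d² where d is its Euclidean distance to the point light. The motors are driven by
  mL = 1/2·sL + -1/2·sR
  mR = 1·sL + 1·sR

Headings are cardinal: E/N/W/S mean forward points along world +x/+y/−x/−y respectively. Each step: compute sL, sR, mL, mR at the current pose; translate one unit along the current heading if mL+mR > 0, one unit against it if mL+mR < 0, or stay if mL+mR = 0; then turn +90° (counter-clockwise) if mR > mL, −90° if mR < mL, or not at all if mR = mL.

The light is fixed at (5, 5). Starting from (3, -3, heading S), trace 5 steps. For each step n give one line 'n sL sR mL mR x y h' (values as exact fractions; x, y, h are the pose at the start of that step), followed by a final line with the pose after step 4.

n=0: pose=(3,-3,S); sL=160/101, sR=160/109; mL=640/11009, mR=33600/11009; mL+mR=34240/11009 → advance +1; mR−mL=32960/11009 → turn +1·90°
n=1: pose=(3,-4,E); sL=5/2, sR=8/5; mL=9/20, mR=41/10; mL+mR=91/20 → advance +1; mR−mL=73/20 → turn +1·90°
n=2: pose=(4,-4,N); sL=160/53, sR=160/49; mL=-320/2597, mR=16320/2597; mL+mR=16000/2597 → advance +1; mR−mL=16640/2597 → turn +1·90°
n=3: pose=(4,-3,W); sL=16/9, sR=80/29; mL=-128/261, mR=1184/261; mL+mR=352/87 → advance +1; mR−mL=1312/261 → turn +1·90°
n=4: pose=(3,-3,S); sL=160/101, sR=160/109; mL=640/11009, mR=33600/11009; mL+mR=34240/11009 → advance +1; mR−mL=32960/11009 → turn +1·90°

0 160/101 160/109 640/11009 33600/11009 3 -3 S
1 5/2 8/5 9/20 41/10 3 -4 E
2 160/53 160/49 -320/2597 16320/2597 4 -4 N
3 16/9 80/29 -128/261 1184/261 4 -3 W
4 160/101 160/109 640/11009 33600/11009 3 -3 S
final 3 -4 E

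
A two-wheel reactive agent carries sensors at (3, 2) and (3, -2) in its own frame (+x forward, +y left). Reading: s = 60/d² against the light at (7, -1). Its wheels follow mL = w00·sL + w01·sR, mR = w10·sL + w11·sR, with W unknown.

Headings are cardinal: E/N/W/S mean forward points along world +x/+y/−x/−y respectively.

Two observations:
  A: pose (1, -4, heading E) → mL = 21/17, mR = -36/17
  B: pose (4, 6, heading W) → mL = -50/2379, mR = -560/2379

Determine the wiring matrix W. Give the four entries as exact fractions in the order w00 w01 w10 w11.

1/2 -1 -1/2 1/2

obs A: pose=(1,-4,E) → sL=6, sR=30/17, mL=21/17, mR=-36/17
obs B: pose=(4,6,W) → sL=60/61, sR=20/39, mL=-50/2379, mR=-560/2379
sensor matrix S = [[6, 30/17], [60/61, 20/39]]; det S = 18080/13481
solve [mL_A; mL_B] = S·[w00; w01] and [mR_A; mR_B] = S·[w10; w11]:
  w00 = 1/2, w01 = -1, w10 = -1/2, w11 = 1/2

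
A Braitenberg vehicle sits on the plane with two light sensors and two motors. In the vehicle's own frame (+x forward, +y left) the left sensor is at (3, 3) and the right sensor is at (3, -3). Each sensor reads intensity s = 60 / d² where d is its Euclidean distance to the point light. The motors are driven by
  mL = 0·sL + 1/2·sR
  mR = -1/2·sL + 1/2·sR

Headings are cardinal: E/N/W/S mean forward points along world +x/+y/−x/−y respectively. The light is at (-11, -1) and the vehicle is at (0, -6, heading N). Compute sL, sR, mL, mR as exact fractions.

15/17 3/10 3/20 -99/340

left sensor world pos  = (-3, -3); dL² = 68
right sensor world pos = (3, -3); dR² = 200
sL = 60/68 = 15/17
sR = 60/200 = 3/10
mL = 0·sL + 1/2·sR = 3/20
mR = -1/2·sL + 1/2·sR = -99/340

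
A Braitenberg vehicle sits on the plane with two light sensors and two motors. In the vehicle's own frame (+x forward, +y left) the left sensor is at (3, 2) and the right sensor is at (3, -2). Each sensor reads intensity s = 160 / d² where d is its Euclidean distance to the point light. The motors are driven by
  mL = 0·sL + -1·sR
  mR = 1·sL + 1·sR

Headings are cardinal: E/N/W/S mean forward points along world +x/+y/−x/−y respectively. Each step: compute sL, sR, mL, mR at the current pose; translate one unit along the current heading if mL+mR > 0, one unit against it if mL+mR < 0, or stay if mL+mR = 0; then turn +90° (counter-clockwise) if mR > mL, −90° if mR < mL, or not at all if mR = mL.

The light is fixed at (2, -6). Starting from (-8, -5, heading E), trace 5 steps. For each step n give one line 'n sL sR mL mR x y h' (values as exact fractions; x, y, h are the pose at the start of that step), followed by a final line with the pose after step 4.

0 80/29 16/5 -16/5 864/145 -8 -5 E
1 160/137 32/13 -32/13 6464/1781 -7 -5 N
2 10/9 1 -1 19/9 -7 -4 W
3 32/13 32/29 -32/29 1344/377 -8 -4 S
4 80/29 16/5 -16/5 864/145 -8 -5 E
final -7 -5 N

n=0: pose=(-8,-5,E); sL=80/29, sR=16/5; mL=-16/5, mR=864/145; mL+mR=80/29 → advance +1; mR−mL=1328/145 → turn +1·90°
n=1: pose=(-7,-5,N); sL=160/137, sR=32/13; mL=-32/13, mR=6464/1781; mL+mR=160/137 → advance +1; mR−mL=10848/1781 → turn +1·90°
n=2: pose=(-7,-4,W); sL=10/9, sR=1; mL=-1, mR=19/9; mL+mR=10/9 → advance +1; mR−mL=28/9 → turn +1·90°
n=3: pose=(-8,-4,S); sL=32/13, sR=32/29; mL=-32/29, mR=1344/377; mL+mR=32/13 → advance +1; mR−mL=1760/377 → turn +1·90°
n=4: pose=(-8,-5,E); sL=80/29, sR=16/5; mL=-16/5, mR=864/145; mL+mR=80/29 → advance +1; mR−mL=1328/145 → turn +1·90°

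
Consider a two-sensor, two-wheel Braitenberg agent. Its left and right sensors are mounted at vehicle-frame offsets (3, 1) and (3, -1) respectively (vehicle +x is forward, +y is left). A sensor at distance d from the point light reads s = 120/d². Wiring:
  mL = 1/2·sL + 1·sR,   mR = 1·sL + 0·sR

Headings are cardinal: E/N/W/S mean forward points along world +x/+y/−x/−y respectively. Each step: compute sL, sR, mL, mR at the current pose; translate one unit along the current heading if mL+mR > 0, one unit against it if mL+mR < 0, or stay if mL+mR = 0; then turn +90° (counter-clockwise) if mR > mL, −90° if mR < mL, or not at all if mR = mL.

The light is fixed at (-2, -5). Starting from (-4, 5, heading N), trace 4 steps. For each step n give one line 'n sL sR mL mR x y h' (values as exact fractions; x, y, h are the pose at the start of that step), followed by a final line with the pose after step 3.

0 60/89 12/17 1578/1513 60/89 -4 5 N
1 24/29 120/101 4692/2929 24/29 -4 6 E
2 15/8 30/17 735/272 15/8 -3 6 S
3 120/97 120/137 19860/13289 120/97 -3 5 W
final -4 5 N

n=0: pose=(-4,5,N); sL=60/89, sR=12/17; mL=1578/1513, mR=60/89; mL+mR=2598/1513 → advance +1; mR−mL=-558/1513 → turn -1·90°
n=1: pose=(-4,6,E); sL=24/29, sR=120/101; mL=4692/2929, mR=24/29; mL+mR=7116/2929 → advance +1; mR−mL=-2268/2929 → turn -1·90°
n=2: pose=(-3,6,S); sL=15/8, sR=30/17; mL=735/272, mR=15/8; mL+mR=1245/272 → advance +1; mR−mL=-225/272 → turn -1·90°
n=3: pose=(-3,5,W); sL=120/97, sR=120/137; mL=19860/13289, mR=120/97; mL+mR=36300/13289 → advance +1; mR−mL=-3420/13289 → turn -1·90°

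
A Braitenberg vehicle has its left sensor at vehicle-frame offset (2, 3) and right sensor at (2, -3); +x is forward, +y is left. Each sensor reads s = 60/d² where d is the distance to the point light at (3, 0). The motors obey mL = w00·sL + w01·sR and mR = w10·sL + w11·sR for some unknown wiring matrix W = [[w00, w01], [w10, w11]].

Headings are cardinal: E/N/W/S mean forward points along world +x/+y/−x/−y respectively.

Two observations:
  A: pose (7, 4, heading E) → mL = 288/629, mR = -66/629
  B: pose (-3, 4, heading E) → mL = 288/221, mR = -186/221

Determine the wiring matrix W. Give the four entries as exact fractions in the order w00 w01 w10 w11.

obs A: pose=(7,4,E) → sL=12/17, sR=60/37, mL=288/629, mR=-66/629
obs B: pose=(-3,4,E) → sL=12/13, sR=60/17, mL=288/221, mR=-186/221
sensor matrix S = [[12/17, 60/37], [12/13, 60/17]]; det S = 138240/139009
solve [mL_A; mL_B] = S·[w00; w01] and [mR_A; mR_B] = S·[w10; w11]:
  w00 = -1/2, w01 = 1/2, w10 = 1, w11 = -1/2

-1/2 1/2 1 -1/2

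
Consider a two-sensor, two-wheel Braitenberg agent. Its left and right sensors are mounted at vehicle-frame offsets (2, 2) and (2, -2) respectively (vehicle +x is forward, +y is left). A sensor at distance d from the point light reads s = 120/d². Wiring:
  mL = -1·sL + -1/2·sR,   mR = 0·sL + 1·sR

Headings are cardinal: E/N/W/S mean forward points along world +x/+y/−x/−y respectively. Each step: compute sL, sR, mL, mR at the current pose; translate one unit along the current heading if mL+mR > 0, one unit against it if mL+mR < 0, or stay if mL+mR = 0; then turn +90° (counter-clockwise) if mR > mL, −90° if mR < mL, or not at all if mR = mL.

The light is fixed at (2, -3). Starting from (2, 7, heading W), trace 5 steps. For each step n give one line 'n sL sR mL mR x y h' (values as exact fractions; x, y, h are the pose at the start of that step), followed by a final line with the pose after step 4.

0 30/17 30/37 -1365/629 30/37 2 7 W
1 120/73 24/13 -2436/949 24/13 3 7 S
2 60/89 4/3 -358/267 4/3 3 8 E
3 120/173 120/173 -180/173 120/173 2 8 N
4 30/17 30/37 -1365/629 30/37 2 7 W
final 3 7 S

n=0: pose=(2,7,W); sL=30/17, sR=30/37; mL=-1365/629, mR=30/37; mL+mR=-855/629 → advance -1; mR−mL=1875/629 → turn +1·90°
n=1: pose=(3,7,S); sL=120/73, sR=24/13; mL=-2436/949, mR=24/13; mL+mR=-684/949 → advance -1; mR−mL=4188/949 → turn +1·90°
n=2: pose=(3,8,E); sL=60/89, sR=4/3; mL=-358/267, mR=4/3; mL+mR=-2/267 → advance -1; mR−mL=238/89 → turn +1·90°
n=3: pose=(2,8,N); sL=120/173, sR=120/173; mL=-180/173, mR=120/173; mL+mR=-60/173 → advance -1; mR−mL=300/173 → turn +1·90°
n=4: pose=(2,7,W); sL=30/17, sR=30/37; mL=-1365/629, mR=30/37; mL+mR=-855/629 → advance -1; mR−mL=1875/629 → turn +1·90°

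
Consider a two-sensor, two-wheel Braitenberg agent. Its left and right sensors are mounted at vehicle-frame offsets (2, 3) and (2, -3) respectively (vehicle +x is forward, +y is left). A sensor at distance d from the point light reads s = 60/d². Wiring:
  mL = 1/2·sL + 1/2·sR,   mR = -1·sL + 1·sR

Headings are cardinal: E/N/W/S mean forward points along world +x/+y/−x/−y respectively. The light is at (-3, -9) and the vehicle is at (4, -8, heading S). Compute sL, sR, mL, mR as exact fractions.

left sensor world pos  = (7, -10); dL² = 101
right sensor world pos = (1, -10); dR² = 17
sL = 60/101 = 60/101
sR = 60/17 = 60/17
mL = 1/2·sL + 1/2·sR = 3540/1717
mR = -1·sL + 1·sR = 5040/1717

60/101 60/17 3540/1717 5040/1717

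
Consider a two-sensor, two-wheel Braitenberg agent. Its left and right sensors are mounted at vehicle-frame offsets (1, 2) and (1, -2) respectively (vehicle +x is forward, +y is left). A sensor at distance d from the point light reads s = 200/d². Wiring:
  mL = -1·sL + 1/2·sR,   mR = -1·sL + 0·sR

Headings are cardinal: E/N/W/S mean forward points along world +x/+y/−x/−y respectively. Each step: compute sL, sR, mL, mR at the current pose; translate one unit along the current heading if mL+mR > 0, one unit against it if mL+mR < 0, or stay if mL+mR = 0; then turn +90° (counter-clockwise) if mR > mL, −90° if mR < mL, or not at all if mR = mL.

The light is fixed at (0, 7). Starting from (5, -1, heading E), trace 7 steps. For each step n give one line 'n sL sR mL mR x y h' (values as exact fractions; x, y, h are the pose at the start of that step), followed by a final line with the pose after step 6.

n=0: pose=(5,-1,E); sL=25/9, sR=25/17; mL=-625/306, mR=-25/9; mL+mR=-1475/306 → advance -1; mR−mL=-25/34 → turn -1·90°
n=1: pose=(4,-1,S); sL=200/117, sR=40/17; mL=-1060/1989, mR=-200/117; mL+mR=-4460/1989 → advance -1; mR−mL=-20/17 → turn -1·90°
n=2: pose=(4,0,W); sL=20/9, sR=100/17; mL=110/153, mR=-20/9; mL+mR=-230/153 → advance -1; mR−mL=-50/17 → turn -1·90°
n=3: pose=(5,0,N); sL=40/9, sR=40/17; mL=-500/153, mR=-40/9; mL+mR=-1180/153 → advance -1; mR−mL=-20/17 → turn -1·90°
n=4: pose=(5,-1,E); sL=25/9, sR=25/17; mL=-625/306, mR=-25/9; mL+mR=-1475/306 → advance -1; mR−mL=-25/34 → turn -1·90°
n=5: pose=(4,-1,S); sL=200/117, sR=40/17; mL=-1060/1989, mR=-200/117; mL+mR=-4460/1989 → advance -1; mR−mL=-20/17 → turn -1·90°
n=6: pose=(4,0,W); sL=20/9, sR=100/17; mL=110/153, mR=-20/9; mL+mR=-230/153 → advance -1; mR−mL=-50/17 → turn -1·90°

0 25/9 25/17 -625/306 -25/9 5 -1 E
1 200/117 40/17 -1060/1989 -200/117 4 -1 S
2 20/9 100/17 110/153 -20/9 4 0 W
3 40/9 40/17 -500/153 -40/9 5 0 N
4 25/9 25/17 -625/306 -25/9 5 -1 E
5 200/117 40/17 -1060/1989 -200/117 4 -1 S
6 20/9 100/17 110/153 -20/9 4 0 W
final 5 0 N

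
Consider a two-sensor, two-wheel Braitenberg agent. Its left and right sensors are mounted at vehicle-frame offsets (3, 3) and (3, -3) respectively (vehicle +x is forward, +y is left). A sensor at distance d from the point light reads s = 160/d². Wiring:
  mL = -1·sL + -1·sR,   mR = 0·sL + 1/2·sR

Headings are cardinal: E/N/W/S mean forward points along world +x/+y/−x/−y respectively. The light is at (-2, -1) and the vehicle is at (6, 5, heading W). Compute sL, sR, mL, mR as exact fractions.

80/17 80/53 -5600/901 40/53

left sensor world pos  = (3, 2); dL² = 34
right sensor world pos = (3, 8); dR² = 106
sL = 160/34 = 80/17
sR = 160/106 = 80/53
mL = -1·sL + -1·sR = -5600/901
mR = 0·sL + 1/2·sR = 40/53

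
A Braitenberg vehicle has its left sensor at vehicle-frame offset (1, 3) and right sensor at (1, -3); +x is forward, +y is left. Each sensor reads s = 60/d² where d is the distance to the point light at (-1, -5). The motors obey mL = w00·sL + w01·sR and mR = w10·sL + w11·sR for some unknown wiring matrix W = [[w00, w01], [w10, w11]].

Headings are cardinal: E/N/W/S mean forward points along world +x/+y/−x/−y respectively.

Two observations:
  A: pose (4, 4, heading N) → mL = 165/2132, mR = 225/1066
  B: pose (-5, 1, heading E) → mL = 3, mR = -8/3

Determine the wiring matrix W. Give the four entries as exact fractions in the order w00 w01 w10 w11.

-1/2 1 1 -1

obs A: pose=(4,4,N) → sL=15/26, sR=15/41, mL=165/2132, mR=225/1066
obs B: pose=(-5,1,E) → sL=2/3, sR=10/3, mL=3, mR=-8/3
sensor matrix S = [[15/26, 15/41], [2/3, 10/3]]; det S = 895/533
solve [mL_A; mL_B] = S·[w00; w01] and [mR_A; mR_B] = S·[w10; w11]:
  w00 = -1/2, w01 = 1, w10 = 1, w11 = -1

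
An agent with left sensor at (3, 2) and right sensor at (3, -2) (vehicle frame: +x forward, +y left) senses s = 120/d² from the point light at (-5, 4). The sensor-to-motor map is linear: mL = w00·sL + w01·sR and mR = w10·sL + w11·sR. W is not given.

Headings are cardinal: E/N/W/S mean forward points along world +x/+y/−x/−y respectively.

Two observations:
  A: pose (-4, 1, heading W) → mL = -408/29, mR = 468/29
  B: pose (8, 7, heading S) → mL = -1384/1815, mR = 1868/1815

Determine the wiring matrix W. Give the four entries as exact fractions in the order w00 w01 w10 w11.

-1/2 -1/2 1 1/2

obs A: pose=(-4,1,W) → sL=120/29, sR=24, mL=-408/29, mR=468/29
obs B: pose=(8,7,S) → sL=8/15, sR=120/121, mL=-1384/1815, mR=1868/1815
sensor matrix S = [[120/29, 24], [8/15, 120/121]]; det S = -152576/17545
solve [mL_A; mL_B] = S·[w00; w01] and [mR_A; mR_B] = S·[w10; w11]:
  w00 = -1/2, w01 = -1/2, w10 = 1, w11 = 1/2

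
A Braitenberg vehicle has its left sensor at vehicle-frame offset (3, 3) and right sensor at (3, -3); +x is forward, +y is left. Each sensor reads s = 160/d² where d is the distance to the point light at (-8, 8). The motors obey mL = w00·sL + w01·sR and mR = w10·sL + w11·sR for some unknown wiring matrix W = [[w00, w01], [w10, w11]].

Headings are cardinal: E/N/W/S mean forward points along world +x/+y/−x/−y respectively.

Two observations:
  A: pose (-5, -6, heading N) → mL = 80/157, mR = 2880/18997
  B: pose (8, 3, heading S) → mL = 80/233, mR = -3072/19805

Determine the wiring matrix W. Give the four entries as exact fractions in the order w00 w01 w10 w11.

obs A: pose=(-5,-6,N) → sL=160/121, sR=160/157, mL=80/157, mR=2880/18997
obs B: pose=(8,3,S) → sL=32/85, sR=160/233, mL=80/233, mR=-3072/19805
sensor matrix S = [[160/121, 160/157], [32/85, 160/233]]; det S = 39456768/75247117
solve [mL_A; mL_B] = S·[w00; w01] and [mR_A; mR_B] = S·[w10; w11]:
  w00 = 0, w01 = 1/2, w10 = 1/2, w11 = -1/2

0 1/2 1/2 -1/2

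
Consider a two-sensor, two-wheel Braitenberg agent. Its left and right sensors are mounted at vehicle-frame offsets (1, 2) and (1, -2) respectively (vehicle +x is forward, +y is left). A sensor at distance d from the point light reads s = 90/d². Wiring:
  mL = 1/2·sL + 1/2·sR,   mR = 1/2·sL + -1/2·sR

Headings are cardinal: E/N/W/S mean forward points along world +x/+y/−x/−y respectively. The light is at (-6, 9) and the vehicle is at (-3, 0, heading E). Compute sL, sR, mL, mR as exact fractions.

left sensor world pos  = (-2, 2); dL² = 65
right sensor world pos = (-2, -2); dR² = 137
sL = 90/65 = 18/13
sR = 90/137 = 90/137
mL = 1/2·sL + 1/2·sR = 1818/1781
mR = 1/2·sL + -1/2·sR = 648/1781

18/13 90/137 1818/1781 648/1781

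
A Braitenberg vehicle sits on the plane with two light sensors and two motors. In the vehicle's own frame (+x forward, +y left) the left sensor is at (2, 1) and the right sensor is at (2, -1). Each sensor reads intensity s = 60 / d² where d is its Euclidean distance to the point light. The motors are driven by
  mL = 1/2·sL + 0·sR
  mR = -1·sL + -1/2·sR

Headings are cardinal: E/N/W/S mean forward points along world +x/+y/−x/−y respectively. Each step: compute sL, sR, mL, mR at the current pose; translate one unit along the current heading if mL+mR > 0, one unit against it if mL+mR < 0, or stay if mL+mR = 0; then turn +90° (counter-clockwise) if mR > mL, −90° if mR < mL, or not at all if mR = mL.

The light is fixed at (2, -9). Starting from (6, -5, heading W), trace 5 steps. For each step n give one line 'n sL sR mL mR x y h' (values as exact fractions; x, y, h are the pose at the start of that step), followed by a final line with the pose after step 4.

0 60/13 60/29 30/13 -2130/377 6 -5 W
1 15/13 5/6 15/26 -245/156 7 -5 N
2 12/13 60/53 6/13 -1026/689 7 -6 E
3 30/13 6 15/13 -69/13 6 -6 S
4 60/13 60/29 30/13 -2130/377 6 -5 W
final 7 -5 N

n=0: pose=(6,-5,W); sL=60/13, sR=60/29; mL=30/13, mR=-2130/377; mL+mR=-1260/377 → advance -1; mR−mL=-3000/377 → turn -1·90°
n=1: pose=(7,-5,N); sL=15/13, sR=5/6; mL=15/26, mR=-245/156; mL+mR=-155/156 → advance -1; mR−mL=-335/156 → turn -1·90°
n=2: pose=(7,-6,E); sL=12/13, sR=60/53; mL=6/13, mR=-1026/689; mL+mR=-708/689 → advance -1; mR−mL=-1344/689 → turn -1·90°
n=3: pose=(6,-6,S); sL=30/13, sR=6; mL=15/13, mR=-69/13; mL+mR=-54/13 → advance -1; mR−mL=-84/13 → turn -1·90°
n=4: pose=(6,-5,W); sL=60/13, sR=60/29; mL=30/13, mR=-2130/377; mL+mR=-1260/377 → advance -1; mR−mL=-3000/377 → turn -1·90°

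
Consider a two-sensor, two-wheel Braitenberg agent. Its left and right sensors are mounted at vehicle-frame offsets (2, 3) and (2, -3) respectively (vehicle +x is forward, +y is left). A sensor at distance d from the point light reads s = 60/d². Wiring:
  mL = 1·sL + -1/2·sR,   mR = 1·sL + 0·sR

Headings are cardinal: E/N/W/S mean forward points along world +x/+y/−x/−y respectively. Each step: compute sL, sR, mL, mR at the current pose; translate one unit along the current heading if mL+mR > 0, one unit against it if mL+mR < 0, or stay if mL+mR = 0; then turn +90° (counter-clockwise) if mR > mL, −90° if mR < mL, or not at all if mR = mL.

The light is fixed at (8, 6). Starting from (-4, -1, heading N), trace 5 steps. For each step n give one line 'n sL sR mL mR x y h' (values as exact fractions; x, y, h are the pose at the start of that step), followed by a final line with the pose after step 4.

0 6/25 30/53 -57/1325 6/25 -4 -1 N
1 60/277 12/41 798/11357 60/277 -4 0 W
2 15/41 3/16 357/1312 15/41 -5 0 S
3 60/137 60/221 9150/30277 60/137 -5 -1 E
4 6/25 30/53 -57/1325 6/25 -4 -1 N
final -4 0 W

n=0: pose=(-4,-1,N); sL=6/25, sR=30/53; mL=-57/1325, mR=6/25; mL+mR=261/1325 → advance +1; mR−mL=15/53 → turn +1·90°
n=1: pose=(-4,0,W); sL=60/277, sR=12/41; mL=798/11357, mR=60/277; mL+mR=3258/11357 → advance +1; mR−mL=6/41 → turn +1·90°
n=2: pose=(-5,0,S); sL=15/41, sR=3/16; mL=357/1312, mR=15/41; mL+mR=837/1312 → advance +1; mR−mL=3/32 → turn +1·90°
n=3: pose=(-5,-1,E); sL=60/137, sR=60/221; mL=9150/30277, mR=60/137; mL+mR=22410/30277 → advance +1; mR−mL=30/221 → turn +1·90°
n=4: pose=(-4,-1,N); sL=6/25, sR=30/53; mL=-57/1325, mR=6/25; mL+mR=261/1325 → advance +1; mR−mL=15/53 → turn +1·90°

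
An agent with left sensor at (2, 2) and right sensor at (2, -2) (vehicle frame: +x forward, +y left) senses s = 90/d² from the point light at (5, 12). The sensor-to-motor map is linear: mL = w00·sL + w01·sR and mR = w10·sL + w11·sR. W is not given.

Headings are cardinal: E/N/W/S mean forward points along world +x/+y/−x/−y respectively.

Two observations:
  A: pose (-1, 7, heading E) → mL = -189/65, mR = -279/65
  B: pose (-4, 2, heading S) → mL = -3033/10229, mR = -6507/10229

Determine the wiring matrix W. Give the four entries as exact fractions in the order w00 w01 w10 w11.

-1 1/2 -1 -1/2

obs A: pose=(-1,7,E) → sL=18/5, sR=18/13, mL=-189/65, mR=-279/65
obs B: pose=(-4,2,S) → sL=90/193, sR=18/53, mL=-3033/10229, mR=-6507/10229
sensor matrix S = [[18/5, 18/13], [90/193, 18/53]]; det S = 383616/664885
solve [mL_A; mL_B] = S·[w00; w01] and [mR_A; mR_B] = S·[w10; w11]:
  w00 = -1, w01 = 1/2, w10 = -1, w11 = -1/2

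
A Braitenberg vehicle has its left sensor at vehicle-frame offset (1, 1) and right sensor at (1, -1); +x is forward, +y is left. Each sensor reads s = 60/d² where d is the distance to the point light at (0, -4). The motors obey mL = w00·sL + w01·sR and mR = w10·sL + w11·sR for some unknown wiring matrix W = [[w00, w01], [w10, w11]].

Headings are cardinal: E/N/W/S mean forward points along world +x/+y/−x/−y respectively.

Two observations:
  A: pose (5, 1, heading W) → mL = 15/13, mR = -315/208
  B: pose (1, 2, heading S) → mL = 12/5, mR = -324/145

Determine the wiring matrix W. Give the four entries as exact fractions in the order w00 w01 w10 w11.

obs A: pose=(5,1,W) → sL=15/8, sR=15/13, mL=15/13, mR=-315/208
obs B: pose=(1,2,S) → sL=60/29, sR=12/5, mL=12/5, mR=-324/145
sensor matrix S = [[15/8, 15/13], [60/29, 12/5]]; det S = 1593/754
solve [mL_A; mL_B] = S·[w00; w01] and [mR_A; mR_B] = S·[w10; w11]:
  w00 = 0, w01 = 1, w10 = -1/2, w11 = -1/2

0 1 -1/2 -1/2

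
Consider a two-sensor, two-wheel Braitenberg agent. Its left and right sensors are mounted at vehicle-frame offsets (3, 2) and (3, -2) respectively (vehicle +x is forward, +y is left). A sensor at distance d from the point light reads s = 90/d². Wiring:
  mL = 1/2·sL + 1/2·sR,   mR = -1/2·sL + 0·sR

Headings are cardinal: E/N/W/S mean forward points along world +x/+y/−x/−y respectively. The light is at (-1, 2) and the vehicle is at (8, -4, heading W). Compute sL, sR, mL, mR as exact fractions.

9/10 45/26 171/130 -9/20

left sensor world pos  = (5, -6); dL² = 100
right sensor world pos = (5, -2); dR² = 52
sL = 90/100 = 9/10
sR = 90/52 = 45/26
mL = 1/2·sL + 1/2·sR = 171/130
mR = -1/2·sL + 0·sR = -9/20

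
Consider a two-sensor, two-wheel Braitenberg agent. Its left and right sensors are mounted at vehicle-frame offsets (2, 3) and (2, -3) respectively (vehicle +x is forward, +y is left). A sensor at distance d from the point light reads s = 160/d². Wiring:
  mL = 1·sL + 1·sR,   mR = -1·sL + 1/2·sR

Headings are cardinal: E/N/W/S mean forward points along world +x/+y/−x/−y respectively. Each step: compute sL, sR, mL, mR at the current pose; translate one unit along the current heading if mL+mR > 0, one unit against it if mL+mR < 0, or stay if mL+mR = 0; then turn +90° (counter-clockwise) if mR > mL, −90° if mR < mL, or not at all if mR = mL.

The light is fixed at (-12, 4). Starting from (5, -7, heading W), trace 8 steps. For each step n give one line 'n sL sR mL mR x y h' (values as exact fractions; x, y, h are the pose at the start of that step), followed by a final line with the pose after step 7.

0 160/421 160/289 113600/121669 -12560/121669 5 -7 W
1 16/25 80/221 5536/5525 -2536/5525 4 -7 N
2 160/373 160/493 138560/183889 -49040/183889 4 -6 E
3 5/17 8/17 13/17 -1/17 5 -6 S
4 160/421 160/289 113600/121669 -12560/121669 5 -7 W
5 16/25 80/221 5536/5525 -2536/5525 4 -7 N
6 160/373 160/493 138560/183889 -49040/183889 4 -6 E
7 5/17 8/17 13/17 -1/17 5 -6 S
final 5 -7 W

n=0: pose=(5,-7,W); sL=160/421, sR=160/289; mL=113600/121669, mR=-12560/121669; mL+mR=240/289 → advance +1; mR−mL=-126160/121669 → turn -1·90°
n=1: pose=(4,-7,N); sL=16/25, sR=80/221; mL=5536/5525, mR=-2536/5525; mL+mR=120/221 → advance +1; mR−mL=-8072/5525 → turn -1·90°
n=2: pose=(4,-6,E); sL=160/373, sR=160/493; mL=138560/183889, mR=-49040/183889; mL+mR=240/493 → advance +1; mR−mL=-187600/183889 → turn -1·90°
n=3: pose=(5,-6,S); sL=5/17, sR=8/17; mL=13/17, mR=-1/17; mL+mR=12/17 → advance +1; mR−mL=-14/17 → turn -1·90°
n=4: pose=(5,-7,W); sL=160/421, sR=160/289; mL=113600/121669, mR=-12560/121669; mL+mR=240/289 → advance +1; mR−mL=-126160/121669 → turn -1·90°
n=5: pose=(4,-7,N); sL=16/25, sR=80/221; mL=5536/5525, mR=-2536/5525; mL+mR=120/221 → advance +1; mR−mL=-8072/5525 → turn -1·90°
n=6: pose=(4,-6,E); sL=160/373, sR=160/493; mL=138560/183889, mR=-49040/183889; mL+mR=240/493 → advance +1; mR−mL=-187600/183889 → turn -1·90°
n=7: pose=(5,-6,S); sL=5/17, sR=8/17; mL=13/17, mR=-1/17; mL+mR=12/17 → advance +1; mR−mL=-14/17 → turn -1·90°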